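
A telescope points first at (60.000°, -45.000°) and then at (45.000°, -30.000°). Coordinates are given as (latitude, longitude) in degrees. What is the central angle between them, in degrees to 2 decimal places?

17.47°

Let φ₁ = 1.0472 rad, φ₂ = 0.7854 rad, and Δλ = 0.2618 rad.
Haversine: a = sin²(Δφ/2) + cos φ₁ cos φ₂ sin²(Δλ/2) = 0.0170 + (0.5000)(0.7071)(0.0170) = 0.02306.
Central angle c = 2·arcsin(√a) = 0.30489 rad.
So the angular separation is 17.47°.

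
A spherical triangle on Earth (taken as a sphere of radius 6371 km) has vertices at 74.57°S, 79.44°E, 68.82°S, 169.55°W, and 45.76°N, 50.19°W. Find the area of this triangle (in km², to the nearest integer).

Side lengths (central angles): a = 2.4842, b = 2.5132, c = 0.5269 rad; semiperimeter s = 2.7622.
By l'Huilier's theorem, tan(E/4) = √[tan(s/2) tan((s−a)/2) tan((s−b)/2) tan((s−c)/2)], giving spherical excess E = 1.6333 rad.
Area = E·R² = 1.6333 × (6371)² ≈ 66294754 km².

66294754 km²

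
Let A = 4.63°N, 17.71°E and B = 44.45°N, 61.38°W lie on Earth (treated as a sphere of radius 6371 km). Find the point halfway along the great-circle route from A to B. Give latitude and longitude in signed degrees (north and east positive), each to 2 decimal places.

The central angle between A and B is δ = 1.3784 rad.
With f = 0.5, the slerp weights are sin((1−f)δ)/sin δ = 0.6479 and sin(fδ)/sin δ = 0.6479.
Weighted sum of the unit vectors: (0.6479)·(0.9495,0.3032,0.0807) + (0.6479)·(0.3419,-0.6266,0.7003) = (0.8367, -0.2095, 0.5060).
Converting back: φ = atan2(z, √(x²+y²)) = 30.40°, λ = atan2(y, x) = -14.06°.

30.40°, -14.06°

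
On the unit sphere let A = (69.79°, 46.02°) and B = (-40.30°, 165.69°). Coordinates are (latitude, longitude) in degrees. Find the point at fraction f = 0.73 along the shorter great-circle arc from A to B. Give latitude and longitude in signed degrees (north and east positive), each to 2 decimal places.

Central angle δ = 2.4000 rad. Interpolating on the sphere with fraction f = 0.73:
P = [sin((1−f)δ)·A + sin(fδ)·B] / sin δ = 0.8936·A + 1.4562·B in Cartesian coordinates,
giving P = (-0.8618, 0.4966, -0.1033), i.e. latitude -5.93°, longitude 150.05°.

-5.93°, 150.05°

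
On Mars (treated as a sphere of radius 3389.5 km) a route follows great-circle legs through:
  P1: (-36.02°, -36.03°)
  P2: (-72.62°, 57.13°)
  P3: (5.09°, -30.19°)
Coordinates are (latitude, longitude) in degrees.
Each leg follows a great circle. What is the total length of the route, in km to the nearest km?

8923 km

Leg P1→P2: central angle 0.9909 rad, distance 3358.8 km.
Leg P2→P3: central angle 1.6416 rad, distance 5564.2 km.
Total: 3358.8 + 5564.2 ≈ 8923 km.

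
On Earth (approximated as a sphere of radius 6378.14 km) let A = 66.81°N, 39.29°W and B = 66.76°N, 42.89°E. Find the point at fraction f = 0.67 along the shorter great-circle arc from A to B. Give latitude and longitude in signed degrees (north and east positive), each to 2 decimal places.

71.39°, 18.04°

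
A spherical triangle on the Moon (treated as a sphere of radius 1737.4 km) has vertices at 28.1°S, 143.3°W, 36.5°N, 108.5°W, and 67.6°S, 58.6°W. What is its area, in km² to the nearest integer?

Side lengths (central angles): a = 1.9312, b = 1.0854, c = 1.2639 rad; semiperimeter s = 2.1403.
By l'Huilier's theorem, tan(E/4) = √[tan(s/2) tan((s−a)/2) tan((s−b)/2) tan((s−c)/2)], giving spherical excess E = 0.8996 rad.
Area = E·R² = 0.8996 × (1737.4)² ≈ 2715363 km².

2715363 km²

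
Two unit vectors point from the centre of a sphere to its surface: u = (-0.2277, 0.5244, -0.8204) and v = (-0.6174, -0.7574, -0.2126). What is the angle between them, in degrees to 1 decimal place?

u·v = -0.0822; |u| = 0.9999, |v| = 1.0000.
cos θ = (u·v)/(|u||v|) = -0.0822, so θ = 94.7°.

94.7°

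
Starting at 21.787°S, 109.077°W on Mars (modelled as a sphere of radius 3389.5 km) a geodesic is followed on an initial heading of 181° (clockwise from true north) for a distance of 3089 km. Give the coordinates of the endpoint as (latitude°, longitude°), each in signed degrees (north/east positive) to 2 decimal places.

Angular distance δ = d/R = 3089/3389.5 = 0.91134 rad; initial bearing θ = 3.1590 rad.
sin φ₂ = sin φ₁ cos δ + cos φ₁ sin δ cos θ = (-0.3712)(0.6127) + (0.9286)(0.7903)(-0.9998) = -0.9612, so φ₂ = -73.98°.
Δλ = atan2(sin θ sin δ cos φ₁, cos δ − sin φ₁ sin φ₂) = atan2(-0.0128, 0.2559) = -2.865°.
λ₂ = -109.077° − 2.865° = -111.94°.

-73.98°, -111.94°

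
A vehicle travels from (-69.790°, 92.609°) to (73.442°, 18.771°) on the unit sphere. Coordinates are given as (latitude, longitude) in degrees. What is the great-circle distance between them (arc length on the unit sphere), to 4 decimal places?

Let φ₁ = -1.2181 rad, φ₂ = 1.2818 rad, and Δλ = -1.2887 rad.
Haversine: a = sin²(Δφ/2) + cos φ₁ cos φ₂ sin²(Δλ/2) = 0.9005 + (0.3455)(0.2850)(0.3608) = 0.93606.
Central angle c = 2·arcsin(√a) = 2.63030 rad.
On the unit sphere the arc length equals the central angle: 2.6303.

2.6303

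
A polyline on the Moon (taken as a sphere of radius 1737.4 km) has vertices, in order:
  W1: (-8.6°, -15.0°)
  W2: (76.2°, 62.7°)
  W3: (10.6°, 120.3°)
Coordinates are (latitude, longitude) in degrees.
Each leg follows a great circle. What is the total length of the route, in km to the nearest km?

Leg W1→W2: central angle 1.6659 rad, distance 2894.4 km.
Leg W2→W3: central angle 1.2616 rad, distance 2191.9 km.
Total: 2894.4 + 2191.9 ≈ 5086 km.

5086 km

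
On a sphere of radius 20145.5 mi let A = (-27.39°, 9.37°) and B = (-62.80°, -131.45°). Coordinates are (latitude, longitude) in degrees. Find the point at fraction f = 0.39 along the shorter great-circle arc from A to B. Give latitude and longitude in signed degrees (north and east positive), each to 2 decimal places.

Central angle δ = 1.4761 rad. Interpolating on the sphere with fraction f = 0.39:
P = [sin((1−f)δ)·A + sin(fδ)·B] / sin δ = 0.7871·A + 0.5469·B in Cartesian coordinates,
giving P = (0.5241, -0.0736, -0.8485), i.e. latitude -58.05°, longitude -7.99°.

-58.05°, -7.99°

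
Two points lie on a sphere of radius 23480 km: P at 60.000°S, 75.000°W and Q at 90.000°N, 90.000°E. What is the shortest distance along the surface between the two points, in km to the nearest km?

61470 km

With latitudes φ₁ = -60.000°, φ₂ = 90.000° and longitude difference Δλ = 165.000°:
cos c = sin φ₁ sin φ₂ + cos φ₁ cos φ₂ cos Δλ = (-0.8660)(1.0000) + (0.5000)(0.0000)(-0.9659) = -0.86603,
so c = arccos(-0.86603) = 2.61799 rad.
Distance = R·c = 23480 × 2.6180 ≈ 61470 km.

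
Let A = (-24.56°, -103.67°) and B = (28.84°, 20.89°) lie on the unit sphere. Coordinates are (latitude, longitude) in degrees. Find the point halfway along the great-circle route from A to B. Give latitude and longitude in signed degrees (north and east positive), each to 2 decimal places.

4.59°, -43.44°

The central angle between A and B is δ = 2.2816 rad.
With f = 0.5, the slerp weights are sin((1−f)δ)/sin δ = 1.1994 and sin(fδ)/sin δ = 1.1994.
Weighted sum of the unit vectors: (1.1994)·(-0.2149,-0.8838,-0.4156) + (1.1994)·(0.8184,0.3123,0.4824) = (0.7238, -0.6854, 0.0800).
Converting back: φ = atan2(z, √(x²+y²)) = 4.59°, λ = atan2(y, x) = -43.44°.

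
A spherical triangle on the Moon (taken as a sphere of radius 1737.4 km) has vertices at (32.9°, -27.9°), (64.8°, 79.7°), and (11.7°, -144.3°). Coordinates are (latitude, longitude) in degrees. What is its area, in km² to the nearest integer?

Side lengths (central angles): a = 1.6875, b = 1.8291, c = 1.1773 rad; semiperimeter s = 2.3470.
By l'Huilier's theorem, tan(E/4) = √[tan(s/2) tan((s−a)/2) tan((s−b)/2) tan((s−c)/2)], giving spherical excess E = 1.4462 rad.
Area = E·R² = 1.4462 × (1737.4)² ≈ 4365485 km².

4365485 km²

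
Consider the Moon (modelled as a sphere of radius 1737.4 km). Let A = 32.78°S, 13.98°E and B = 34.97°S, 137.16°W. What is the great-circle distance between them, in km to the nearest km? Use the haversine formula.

3246 km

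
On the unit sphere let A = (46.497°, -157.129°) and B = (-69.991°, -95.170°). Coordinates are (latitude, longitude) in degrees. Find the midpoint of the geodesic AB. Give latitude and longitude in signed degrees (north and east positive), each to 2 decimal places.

-13.37°, -137.55°

Central angle δ = 2.1783 rad. Interpolating on the sphere with fraction f = 0.5:
P = [sin((1−f)δ)·A + sin(fδ)·B] / sin δ = 1.0794·A + 1.0794·B in Cartesian coordinates,
giving P = (-0.7179, -0.6566, -0.2313), i.e. latitude -13.37°, longitude -137.55°.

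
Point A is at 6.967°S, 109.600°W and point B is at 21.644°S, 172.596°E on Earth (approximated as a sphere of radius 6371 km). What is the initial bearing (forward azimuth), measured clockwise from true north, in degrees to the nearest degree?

249°

With φ₁ = -0.1216, φ₂ = -0.3778, Δλ = -1.3579 rad, the forward-azimuth formula gives
θ = atan2( sin Δλ cos φ₂ , cos φ₁ sin φ₂ − sin φ₁ cos φ₂ cos Δλ ) = atan2(-0.9085, -0.3423) = -110.64°.
Adding 360° brings this into [0°, 360°): 249°.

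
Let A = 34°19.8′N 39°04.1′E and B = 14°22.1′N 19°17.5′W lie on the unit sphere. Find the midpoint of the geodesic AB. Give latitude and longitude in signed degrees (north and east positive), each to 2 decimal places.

Central angle δ = 0.9769 rad. Interpolating on the sphere with fraction f = 0.5:
P = [sin((1−f)δ)·A + sin(fδ)·B] / sin δ = 0.5662·A + 0.5662·B in Cartesian coordinates,
giving P = (0.8807, 0.1135, 0.4598), i.e. latitude 27.38°, longitude 7.34°.

27.38°, 7.34°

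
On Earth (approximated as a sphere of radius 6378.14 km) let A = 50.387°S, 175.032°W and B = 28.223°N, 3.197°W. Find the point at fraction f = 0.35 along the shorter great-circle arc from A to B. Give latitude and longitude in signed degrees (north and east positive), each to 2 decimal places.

-69.55°, -43.60°

The central angle between A and B is δ = 2.7399 rad.
With f = 0.35, the slerp weights are sin((1−f)δ)/sin δ = 2.5016 and sin(fδ)/sin δ = 2.0939.
Weighted sum of the unit vectors: (2.5016)·(-0.6352,-0.0552,-0.7704) + (2.0939)·(0.8797,-0.0491,0.4729) = (0.2531, -0.2410, -0.9369).
Converting back: φ = atan2(z, √(x²+y²)) = -69.55°, λ = atan2(y, x) = -43.60°.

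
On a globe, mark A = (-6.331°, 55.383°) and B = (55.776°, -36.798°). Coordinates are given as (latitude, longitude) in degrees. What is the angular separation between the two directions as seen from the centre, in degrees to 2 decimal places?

Let φ₁ = -0.1105 rad, φ₂ = 0.9735 rad, and Δλ = -1.6089 rad.
cos c = sin φ₁ sin φ₂ + cos φ₁ cos φ₂ cos Δλ = (-0.1103)(0.8268) + (0.9939)(0.5624)(-0.0381) = -0.11245,
so c = arccos(-0.11245) = 1.68349 rad.
So the angular separation is 96.46°.

96.46°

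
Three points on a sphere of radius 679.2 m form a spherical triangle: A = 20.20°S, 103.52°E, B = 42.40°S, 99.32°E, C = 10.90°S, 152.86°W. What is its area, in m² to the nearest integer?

Side lengths (central angles): a = 1.6653, b = 1.7231, c = 0.3924 rad; semiperimeter s = 1.8904.
By l'Huilier's theorem, tan(E/4) = √[tan(s/2) tan((s−a)/2) tan((s−b)/2) tan((s−c)/2)], giving spherical excess E = 0.4399 rad.
Area = E·R² = 0.4399 × (679.2)² ≈ 202952 m².

202952 m²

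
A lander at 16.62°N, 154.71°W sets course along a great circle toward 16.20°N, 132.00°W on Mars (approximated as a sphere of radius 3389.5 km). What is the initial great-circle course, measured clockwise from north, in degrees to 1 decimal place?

87.8°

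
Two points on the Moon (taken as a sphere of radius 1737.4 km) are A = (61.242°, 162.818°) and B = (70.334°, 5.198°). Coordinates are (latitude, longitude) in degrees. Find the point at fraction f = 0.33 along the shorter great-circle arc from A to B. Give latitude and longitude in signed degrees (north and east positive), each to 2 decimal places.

76.42°, 151.28°

Central angle δ = 0.8287 rad. Interpolating on the sphere with fraction f = 0.33:
P = [sin((1−f)δ)·A + sin(fδ)·B] / sin δ = 0.7152·A + 0.3664·B in Cartesian coordinates,
giving P = (-0.2059, 0.1128, 0.9720), i.e. latitude 76.42°, longitude 151.28°.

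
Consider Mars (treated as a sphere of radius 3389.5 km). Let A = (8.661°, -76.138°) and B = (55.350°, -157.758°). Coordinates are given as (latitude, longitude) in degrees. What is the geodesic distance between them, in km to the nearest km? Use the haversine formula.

In radians: φ₁ = 0.1512, φ₂ = 0.9660, Δλ = -81.620° = -1.4245 rad.
Haversine: a = sin²(Δφ/2) + cos φ₁ cos φ₂ sin²(Δλ/2) = 0.1570 + (0.9886)(0.5686)(0.4271) = 0.39710.
Central angle c = 2·arcsin(√a) = 1.36352 rad.
Distance = R·c = 3389.5 × 1.3635 ≈ 4622 km.

4622 km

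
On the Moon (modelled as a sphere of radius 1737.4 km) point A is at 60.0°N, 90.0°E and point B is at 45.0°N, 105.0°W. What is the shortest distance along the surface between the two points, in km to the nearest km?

With latitudes φ₁ = 60.000°, φ₂ = 45.000° and longitude difference Δλ = 165.000°:
cos c = sin φ₁ sin φ₂ + cos φ₁ cos φ₂ cos Δλ = (0.8660)(0.7071) + (0.5000)(0.7071)(-0.9659) = 0.27087,
so c = arccos(0.27087) = 1.29650 rad.
Distance = R·c = 1737.4 × 1.2965 ≈ 2253 km.

2253 km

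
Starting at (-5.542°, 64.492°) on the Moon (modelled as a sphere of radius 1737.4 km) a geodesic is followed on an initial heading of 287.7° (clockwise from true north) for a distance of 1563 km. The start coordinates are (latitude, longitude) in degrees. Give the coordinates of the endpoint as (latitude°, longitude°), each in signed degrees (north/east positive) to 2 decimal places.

Angular distance δ = d/R = 1563/1737.4 = 0.89962 rad; initial bearing θ = 5.0213 rad.
sin φ₂ = sin φ₁ cos δ + cos φ₁ sin δ cos θ = (-0.0966)(0.6219) + (0.9953)(0.7831)(0.3040) = 0.1769, so φ₂ = 10.19°.
Δλ = atan2(sin θ sin δ cos φ₁, cos δ − sin φ₁ sin φ₂) = atan2(-0.7425, 0.6390) = -49.286°.
λ₂ = 64.492° − 49.286° = 15.21°.

10.19°, 15.21°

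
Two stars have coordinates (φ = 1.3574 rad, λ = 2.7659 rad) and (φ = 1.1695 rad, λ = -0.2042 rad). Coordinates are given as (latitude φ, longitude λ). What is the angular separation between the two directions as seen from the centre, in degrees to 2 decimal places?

35.10°

In radians: φ₁ = 1.3574, φ₂ = 1.1695, Δλ = -170.174° = -2.9701 rad.
Haversine: a = sin²(Δφ/2) + cos φ₁ cos φ₂ sin²(Δλ/2) = 0.0088 + (0.2118)(0.3906)(0.9927) = 0.09092.
Central angle c = 2·arcsin(√a) = 0.61259 rad.
So the angular separation is 35.10°.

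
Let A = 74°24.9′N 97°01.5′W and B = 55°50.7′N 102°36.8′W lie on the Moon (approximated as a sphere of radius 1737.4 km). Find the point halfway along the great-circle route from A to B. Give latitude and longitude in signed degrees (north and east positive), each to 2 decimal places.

65.15°, -100.81°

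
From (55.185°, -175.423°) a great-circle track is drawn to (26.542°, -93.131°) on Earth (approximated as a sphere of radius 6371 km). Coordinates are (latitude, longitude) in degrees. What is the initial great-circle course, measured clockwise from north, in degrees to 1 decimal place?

With φ₁ = 0.9632, φ₂ = 0.4632, Δλ = 1.4363 rad, the forward-azimuth formula gives
θ = atan2( sin Δλ cos φ₂ , cos φ₁ sin φ₂ − sin φ₁ cos φ₂ cos Δλ ) = atan2(0.8865, 0.1566) = 79.98°.
So the initial bearing is 80.0°.

80.0°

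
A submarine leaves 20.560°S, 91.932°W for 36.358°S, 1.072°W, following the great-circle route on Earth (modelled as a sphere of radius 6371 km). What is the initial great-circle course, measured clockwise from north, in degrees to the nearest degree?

125°

With φ₁ = -0.3588, φ₂ = -0.6346, Δλ = 1.5858 rad, the forward-azimuth formula gives
θ = atan2( sin Δλ cos φ₂ , cos φ₁ sin φ₂ − sin φ₁ cos φ₂ cos Δλ ) = atan2(0.8052, -0.5593) = 124.78°.
So the initial bearing is 125°.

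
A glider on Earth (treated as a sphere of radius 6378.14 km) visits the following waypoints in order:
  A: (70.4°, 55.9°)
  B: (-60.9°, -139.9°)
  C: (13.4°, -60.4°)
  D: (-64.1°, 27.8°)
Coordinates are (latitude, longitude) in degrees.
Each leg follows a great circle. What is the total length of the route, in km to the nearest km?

Leg A→B: central angle 2.9419 rad, distance 18763.7 km.
Leg B→C: central angle 1.6873 rad, distance 10762.1 km.
Leg C→D: central angle 1.7672 rad, distance 11271.3 km.
Total: 18763.7 + 10762.1 + 11271.3 ≈ 40797 km.

40797 km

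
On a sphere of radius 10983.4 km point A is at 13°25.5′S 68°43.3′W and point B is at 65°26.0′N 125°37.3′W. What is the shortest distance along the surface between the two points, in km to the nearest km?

With latitudes φ₁ = -13.425°, φ₂ = 65.433° and longitude difference Δλ = -56.900°:
cos c = sin φ₁ sin φ₂ + cos φ₁ cos φ₂ cos Δλ = (-0.2322)(0.9095) + (0.9727)(0.4158)(0.5461) = 0.00968,
so c = arccos(0.00968) = 1.56111 rad.
Distance = R·c = 10983.4 × 1.5611 ≈ 17146 km.

17146 km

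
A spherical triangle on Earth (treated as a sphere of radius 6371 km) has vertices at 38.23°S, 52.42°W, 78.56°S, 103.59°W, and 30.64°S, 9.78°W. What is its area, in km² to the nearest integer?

Side lengths (central angles): a = 1.0608, b = 0.6223, c = 0.7895 rad; semiperimeter s = 1.2363.
By l'Huilier's theorem, tan(E/4) = √[tan(s/2) tan((s−a)/2) tan((s−b)/2) tan((s−c)/2)], giving spherical excess E = 0.2681 rad.
Area = E·R² = 0.2681 × (6371)² ≈ 10881301 km².

10881301 km²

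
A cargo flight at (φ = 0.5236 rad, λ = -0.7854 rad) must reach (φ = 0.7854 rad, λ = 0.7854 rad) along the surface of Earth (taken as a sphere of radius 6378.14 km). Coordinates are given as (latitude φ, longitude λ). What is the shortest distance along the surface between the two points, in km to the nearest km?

7714 km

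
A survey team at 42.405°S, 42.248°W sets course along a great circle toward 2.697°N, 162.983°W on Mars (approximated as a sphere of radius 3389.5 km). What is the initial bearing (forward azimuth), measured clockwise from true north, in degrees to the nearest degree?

With φ₁ = -0.7401, φ₂ = 0.0471, Δλ = -2.1072 rad, the forward-azimuth formula gives
θ = atan2( sin Δλ cos φ₂ , cos φ₁ sin φ₂ − sin φ₁ cos φ₂ cos Δλ ) = atan2(-0.8586, -0.3095) = -109.82°.
Adding 360° brings this into [0°, 360°): 250°.

250°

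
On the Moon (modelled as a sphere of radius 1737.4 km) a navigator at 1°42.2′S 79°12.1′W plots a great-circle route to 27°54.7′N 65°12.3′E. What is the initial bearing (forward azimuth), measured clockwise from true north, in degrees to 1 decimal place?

With φ₁ = -0.0297, φ₂ = 0.4872, Δλ = 2.5204 rad, the forward-azimuth formula gives
θ = atan2( sin Δλ cos φ₂ , cos φ₁ sin φ₂ − sin φ₁ cos φ₂ cos Δλ ) = atan2(0.5143, 0.4465) = 49.03°.
So the initial bearing is 49.0°.

49.0°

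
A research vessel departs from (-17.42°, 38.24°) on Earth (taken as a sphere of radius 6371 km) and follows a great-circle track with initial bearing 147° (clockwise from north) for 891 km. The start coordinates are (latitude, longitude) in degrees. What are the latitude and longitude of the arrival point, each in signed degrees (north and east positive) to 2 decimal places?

Angular distance δ = d/R = 891/6371 = 0.13985 rad; initial bearing θ = 2.5656 rad.
sin φ₂ = sin φ₁ cos δ + cos φ₁ sin δ cos θ = (-0.2994)(0.9902) + (0.9541)(0.1394)(-0.8387) = -0.4080, so φ₂ = -24.08°.
Δλ = atan2(sin θ sin δ cos φ₁, cos δ − sin φ₁ sin φ₂) = atan2(0.0724, 0.8681) = 4.770°.
λ₂ = 38.240° + 4.770° = 43.01°.

-24.08°, 43.01°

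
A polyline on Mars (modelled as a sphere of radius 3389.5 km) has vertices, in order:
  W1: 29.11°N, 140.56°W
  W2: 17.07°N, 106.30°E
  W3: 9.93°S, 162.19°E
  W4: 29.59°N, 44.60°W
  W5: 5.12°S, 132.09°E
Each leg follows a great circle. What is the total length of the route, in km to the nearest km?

Leg W1→W2: central angle 1.7573 rad, distance 5956.3 km.
Leg W2→W3: central angle 1.0731 rad, distance 3637.2 km.
Leg W3→W4: central angle 2.5863 rad, distance 8766.4 km.
Leg W4→W5: central angle 2.7110 rad, distance 9189.1 km.
Total: 5956.3 + 3637.2 + 8766.4 + 9189.1 ≈ 27549 km.

27549 km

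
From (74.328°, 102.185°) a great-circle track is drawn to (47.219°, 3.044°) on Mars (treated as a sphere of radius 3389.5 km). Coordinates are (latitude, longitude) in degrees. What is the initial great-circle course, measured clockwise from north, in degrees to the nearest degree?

294°

With φ₁ = 1.2973, φ₂ = 0.8241, Δλ = -1.7303 rad, the forward-azimuth formula gives
θ = atan2( sin Δλ cos φ₂ , cos φ₁ sin φ₂ − sin φ₁ cos φ₂ cos Δλ ) = atan2(-0.6706, 0.3022) = -65.74°.
Adding 360° brings this into [0°, 360°): 294°.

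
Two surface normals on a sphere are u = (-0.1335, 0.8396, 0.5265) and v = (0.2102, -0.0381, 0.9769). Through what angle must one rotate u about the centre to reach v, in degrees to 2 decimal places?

u·v = 0.4543; |u| = 1.0000, |v| = 1.0000.
cos θ = (u·v)/(|u||v|) = 0.4543, so θ = 62.98°.

62.98°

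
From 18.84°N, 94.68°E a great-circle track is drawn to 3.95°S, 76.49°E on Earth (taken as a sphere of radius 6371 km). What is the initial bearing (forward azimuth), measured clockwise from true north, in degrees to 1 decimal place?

220.0°

With φ₁ = 0.3288, φ₂ = -0.0689, Δλ = -0.3175 rad, the forward-azimuth formula gives
θ = atan2( sin Δλ cos φ₂ , cos φ₁ sin φ₂ − sin φ₁ cos φ₂ cos Δλ ) = atan2(-0.3114, -0.3713) = -140.01°.
Adding 360° brings this into [0°, 360°): 220.0°.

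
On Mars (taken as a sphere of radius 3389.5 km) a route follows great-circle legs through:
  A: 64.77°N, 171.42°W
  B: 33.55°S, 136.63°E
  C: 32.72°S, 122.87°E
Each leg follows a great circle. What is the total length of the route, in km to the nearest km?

6973 km

Leg A→B: central angle 1.8556 rad, distance 6289.6 km.
Leg B→C: central angle 0.2015 rad, distance 682.9 km.
Total: 6289.6 + 682.9 ≈ 6973 km.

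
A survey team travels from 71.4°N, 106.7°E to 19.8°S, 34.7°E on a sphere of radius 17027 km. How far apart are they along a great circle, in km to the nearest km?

Let φ₁ = 1.2462 rad, φ₂ = -0.3456 rad, and Δλ = -1.2566 rad.
Haversine: a = sin²(Δφ/2) + cos φ₁ cos φ₂ sin²(Δλ/2) = 0.5105 + (0.3190)(0.9409)(0.3455) = 0.61415.
Central angle c = 2·arcsin(√a) = 1.80114 rad.
Distance = R·c = 17027 × 1.8011 ≈ 30668 km.

30668 km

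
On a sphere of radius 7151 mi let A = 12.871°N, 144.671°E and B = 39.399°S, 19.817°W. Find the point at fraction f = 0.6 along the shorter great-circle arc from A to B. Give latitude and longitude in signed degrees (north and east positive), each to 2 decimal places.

-62.53°, 80.53°

Central angle δ = 2.6205 rad. Interpolating on the sphere with fraction f = 0.6:
P = [sin((1−f)δ)·A + sin(fδ)·B] / sin δ = 1.7406·A + 2.0087·B in Cartesian coordinates,
giving P = (0.0759, 0.4550, -0.8872), i.e. latitude -62.53°, longitude 80.53°.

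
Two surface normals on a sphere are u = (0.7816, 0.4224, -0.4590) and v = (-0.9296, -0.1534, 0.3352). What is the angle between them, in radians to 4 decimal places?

2.8090 rad

u·v = -0.9452; |u| = 1.0000, |v| = 1.0000.
cos θ = (u·v)/(|u||v|) = -0.9452, so θ = 2.8090 rad.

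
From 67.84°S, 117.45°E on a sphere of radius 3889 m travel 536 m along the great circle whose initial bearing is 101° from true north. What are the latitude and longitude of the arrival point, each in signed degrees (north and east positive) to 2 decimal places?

Angular distance δ = d/R = 536/3889 = 0.13782 rad; initial bearing θ = 1.7628 rad.
sin φ₂ = sin φ₁ cos δ + cos φ₁ sin δ cos θ = (-0.9261)(0.9905) + (0.3772)(0.1374)(-0.1908) = -0.9272, so φ₂ = -68.01°.
Δλ = atan2(sin θ sin δ cos φ₁, cos δ − sin φ₁ sin φ₂) = atan2(0.0509, 0.1318) = 21.109°.
λ₂ = 117.450° + 21.109° = 138.56°.

-68.01°, 138.56°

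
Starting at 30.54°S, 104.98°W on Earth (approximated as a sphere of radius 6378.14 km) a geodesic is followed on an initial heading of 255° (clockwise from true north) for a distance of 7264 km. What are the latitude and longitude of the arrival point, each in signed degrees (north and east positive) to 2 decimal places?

-24.53°, -179.61°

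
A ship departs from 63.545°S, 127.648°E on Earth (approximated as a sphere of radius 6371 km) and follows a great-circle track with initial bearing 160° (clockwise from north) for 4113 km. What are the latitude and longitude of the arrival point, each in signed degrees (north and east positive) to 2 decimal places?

Angular distance δ = d/R = 4113/6371 = 0.64558 rad; initial bearing θ = 2.7925 rad.
sin φ₂ = sin φ₁ cos δ + cos φ₁ sin δ cos θ = (-0.8953)(0.7988) + (0.4455)(0.6017)(-0.9397) = -0.9670, so φ₂ = -75.24°.
Δλ = atan2(sin θ sin δ cos φ₁, cos δ − sin φ₁ sin φ₂) = atan2(0.0917, -0.0670) = 126.150°.
λ₂ = 127.648° + 126.150° = 253.80° → -106.20° after wrapping to (−180°, 180°].

-75.24°, -106.20°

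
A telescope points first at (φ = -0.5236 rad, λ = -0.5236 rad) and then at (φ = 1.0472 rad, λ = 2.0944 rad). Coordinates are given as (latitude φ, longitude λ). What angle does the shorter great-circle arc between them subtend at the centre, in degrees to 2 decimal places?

Let φ₁ = -0.5236 rad, φ₂ = 1.0472 rad, and Δλ = 2.6180 rad.
cos c = sin φ₁ sin φ₂ + cos φ₁ cos φ₂ cos Δλ = (-0.5000)(0.8660) + (0.8660)(0.5000)(-0.8660) = -0.80801,
so c = arccos(-0.80801) = 2.51157 rad.
So the angular separation is 143.90°.

143.90°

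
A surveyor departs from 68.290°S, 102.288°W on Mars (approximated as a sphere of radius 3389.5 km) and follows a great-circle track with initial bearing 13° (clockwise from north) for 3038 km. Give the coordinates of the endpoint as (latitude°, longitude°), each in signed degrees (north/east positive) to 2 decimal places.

Angular distance δ = d/R = 3038/3389.5 = 0.89630 rad; initial bearing θ = 0.2269 rad.
sin φ₂ = sin φ₁ cos δ + cos φ₁ sin δ cos θ = (-0.9291)(0.6245) + (0.3699)(0.7810)(0.9744) = -0.2987, so φ₂ = -17.38°.
Δλ = atan2(sin θ sin δ cos φ₁, cos δ − sin φ₁ sin φ₂) = atan2(0.0650, 0.3470) = 10.608°.
λ₂ = -102.288° + 10.608° = -91.68°.

-17.38°, -91.68°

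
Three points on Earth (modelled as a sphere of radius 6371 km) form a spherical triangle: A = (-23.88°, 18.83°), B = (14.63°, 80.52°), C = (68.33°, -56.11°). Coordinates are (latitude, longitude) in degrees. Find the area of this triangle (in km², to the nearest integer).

59582404 km²

Side lengths (central angles): a = 1.5958, b = 1.8634, c = 1.2479 rad; semiperimeter s = 2.3536.
By l'Huilier's theorem, tan(E/4) = √[tan(s/2) tan((s−a)/2) tan((s−b)/2) tan((s−c)/2)], giving spherical excess E = 1.4679 rad.
Area = E·R² = 1.4679 × (6371)² ≈ 59582404 km².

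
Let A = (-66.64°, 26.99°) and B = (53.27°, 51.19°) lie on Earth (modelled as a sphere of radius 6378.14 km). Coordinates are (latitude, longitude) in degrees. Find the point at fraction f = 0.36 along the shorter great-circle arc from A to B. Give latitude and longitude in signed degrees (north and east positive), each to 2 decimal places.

-23.69°, 39.48°

The central angle between A and B is δ = 2.1170 rad.
With f = 0.36, the slerp weights are sin((1−f)δ)/sin δ = 1.1431 and sin(fδ)/sin δ = 0.8081.
Weighted sum of the unit vectors: (1.1431)·(0.3533,0.1799,-0.9180) + (0.8081)·(0.3748,0.4660,0.8015) = (0.7068, 0.5823, -0.4018).
Converting back: φ = atan2(z, √(x²+y²)) = -23.69°, λ = atan2(y, x) = 39.48°.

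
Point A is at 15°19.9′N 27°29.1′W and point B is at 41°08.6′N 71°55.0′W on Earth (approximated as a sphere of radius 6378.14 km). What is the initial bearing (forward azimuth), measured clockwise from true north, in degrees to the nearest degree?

313°

Δλ = -44.432° = -0.7755 rad.
y = sin Δλ · cos φ₂ = (-0.7001)(0.7531) = -0.5272
x = cos φ₁ sin φ₂ − sin φ₁ cos φ₂ cos Δλ = (0.9644)(0.6579) − (0.2644)(0.7531)(0.7141) = 0.4923
θ = atan2(y, x) = -46.96°; adding 360° gives 313°.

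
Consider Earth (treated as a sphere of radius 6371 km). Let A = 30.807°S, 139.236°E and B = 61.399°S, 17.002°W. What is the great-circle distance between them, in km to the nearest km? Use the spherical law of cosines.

Let φ₁ = -0.5377 rad, φ₂ = -1.0716 rad, and Δλ = -2.7269 rad.
cos c = sin φ₁ sin φ₂ + cos φ₁ cos φ₂ cos Δλ = (-0.5121)(-0.8780) + (0.8589)(0.4787)(-0.9152) = 0.07335,
so c = arccos(0.07335) = 1.49738 rad.
Distance = R·c = 6371 × 1.4974 ≈ 9540 km.

9540 km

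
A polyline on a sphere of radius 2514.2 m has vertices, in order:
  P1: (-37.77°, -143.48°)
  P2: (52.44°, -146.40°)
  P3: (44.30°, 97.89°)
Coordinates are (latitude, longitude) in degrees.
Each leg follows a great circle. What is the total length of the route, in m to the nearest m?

6972 m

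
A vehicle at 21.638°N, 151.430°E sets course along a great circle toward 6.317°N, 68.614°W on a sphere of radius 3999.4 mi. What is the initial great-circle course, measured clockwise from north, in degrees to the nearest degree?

59°

Δλ = 139.956° = 2.4427 rad.
y = sin Δλ · cos φ₂ = (0.6434)(0.9939) = 0.6395
x = cos φ₁ sin φ₂ − sin φ₁ cos φ₂ cos Δλ = (0.9295)(0.1100) − (0.3687)(0.9939)(-0.7656) = 0.3829
θ = atan2(y, x) = 59.09°, so the bearing is 59°.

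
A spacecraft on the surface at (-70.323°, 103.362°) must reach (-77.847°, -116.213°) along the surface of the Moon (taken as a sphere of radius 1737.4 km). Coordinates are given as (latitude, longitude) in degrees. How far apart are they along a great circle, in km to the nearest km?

910 km

In radians: φ₁ = -1.2274, φ₂ = -1.3587, Δλ = 140.425° = 2.4509 rad.
cos c = sin φ₁ sin φ₂ + cos φ₁ cos φ₂ cos Δλ = (-0.9416)(-0.9776) + (0.3367)(0.2105)(-0.7708) = 0.86586,
so c = arccos(0.86586) = 0.52392 rad.
Distance = R·c = 1737.4 × 0.5239 ≈ 910 km.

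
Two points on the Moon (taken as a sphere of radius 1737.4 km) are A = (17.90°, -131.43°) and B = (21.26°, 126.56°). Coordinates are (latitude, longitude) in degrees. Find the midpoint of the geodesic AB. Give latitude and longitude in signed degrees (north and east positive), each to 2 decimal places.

29.48°, 178.30°

Central angle δ = 1.6439 rad. Interpolating on the sphere with fraction f = 0.5:
P = [sin((1−f)δ)·A + sin(fδ)·B] / sin δ = 0.7345·A + 0.7345·B in Cartesian coordinates,
giving P = (-0.8702, 0.0258, 0.4921), i.e. latitude 29.48°, longitude 178.30°.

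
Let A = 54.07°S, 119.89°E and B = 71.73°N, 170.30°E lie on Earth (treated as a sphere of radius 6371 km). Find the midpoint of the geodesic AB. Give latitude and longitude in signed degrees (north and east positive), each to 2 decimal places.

9.65°, 136.96°

Central angle δ = 2.2806 rad. Interpolating on the sphere with fraction f = 0.5:
P = [sin((1−f)δ)·A + sin(fδ)·B] / sin δ = 1.1981·A + 1.1981·B in Cartesian coordinates,
giving P = (-0.7206, 0.6728, 0.1676), i.e. latitude 9.65°, longitude 136.96°.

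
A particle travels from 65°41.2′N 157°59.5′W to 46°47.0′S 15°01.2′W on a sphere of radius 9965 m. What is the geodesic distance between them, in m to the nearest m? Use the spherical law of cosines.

With latitudes φ₁ = 65.687°, φ₂ = -46.783° and longitude difference Δλ = 142.972°:
cos c = sin φ₁ sin φ₂ + cos φ₁ cos φ₂ cos Δλ = (0.9113)(-0.7288) + (0.4117)(0.6848)(-0.7983) = -0.88921,
so c = arccos(-0.88921) = 2.66641 rad.
Distance = R·c = 9965 × 2.6664 ≈ 26571 m.

26571 m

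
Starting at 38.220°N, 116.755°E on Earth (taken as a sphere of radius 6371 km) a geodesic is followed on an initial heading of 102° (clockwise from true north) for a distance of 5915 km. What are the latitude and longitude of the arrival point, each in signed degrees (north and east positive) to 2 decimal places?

Angular distance δ = d/R = 5915/6371 = 0.92843 rad; initial bearing θ = 1.7802 rad.
sin φ₂ = sin φ₁ cos δ + cos φ₁ sin δ cos θ = (0.6187)(0.5991) + (0.7856)(0.8007)(-0.2079) = 0.2399, so φ₂ = 13.88°.
Δλ = atan2(sin θ sin δ cos φ₁, cos δ − sin φ₁ sin φ₂) = atan2(0.6153, 0.4507) = 53.778°.
λ₂ = 116.755° + 53.778° = 170.53°.

13.88°, 170.53°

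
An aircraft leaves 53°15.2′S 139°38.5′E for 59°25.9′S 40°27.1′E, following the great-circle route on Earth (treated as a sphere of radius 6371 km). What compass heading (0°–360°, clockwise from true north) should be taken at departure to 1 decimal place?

Δλ = -99.190° = -1.7312 rad.
y = sin Δλ · cos φ₂ = (-0.9872)(0.5086) = -0.5020
x = cos φ₁ sin φ₂ − sin φ₁ cos φ₂ cos Δλ = (0.5983)(-0.8610) − (-0.8013)(0.5086)(-0.1597) = -0.5802
θ = atan2(y, x) = -139.13°; adding 360° gives 220.9°.

220.9°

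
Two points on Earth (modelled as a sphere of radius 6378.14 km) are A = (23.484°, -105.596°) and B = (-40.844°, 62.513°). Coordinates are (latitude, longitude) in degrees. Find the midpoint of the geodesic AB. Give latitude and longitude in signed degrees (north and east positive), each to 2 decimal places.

-47.30°, -64.21°

Central angle δ = 2.7921 rad. Interpolating on the sphere with fraction f = 0.5:
P = [sin((1−f)δ)·A + sin(fδ)·B] / sin δ = 2.8762·A + 2.8762·B in Cartesian coordinates,
giving P = (0.2950, -0.6106, -0.7349), i.e. latitude -47.30°, longitude -64.21°.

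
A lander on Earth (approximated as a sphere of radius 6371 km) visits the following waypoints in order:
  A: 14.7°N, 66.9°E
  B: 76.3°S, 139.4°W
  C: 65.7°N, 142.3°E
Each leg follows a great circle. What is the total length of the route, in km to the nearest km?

29670 km

Leg A→B: central angle 2.0397 rad, distance 12994.9 km.
Leg B→C: central angle 2.6174 rad, distance 16675.2 km.
Total: 12994.9 + 16675.2 ≈ 29670 km.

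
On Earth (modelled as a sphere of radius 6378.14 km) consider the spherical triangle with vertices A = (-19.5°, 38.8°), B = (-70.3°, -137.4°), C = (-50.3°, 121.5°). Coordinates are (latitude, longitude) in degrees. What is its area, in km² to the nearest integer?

25370742 km²

Side lengths (central angles): a = 0.8191, b = 1.2310, c = 1.5736 rad; semiperimeter s = 1.8118.
By l'Huilier's theorem, tan(E/4) = √[tan(s/2) tan((s−a)/2) tan((s−b)/2) tan((s−c)/2)], giving spherical excess E = 0.6237 rad.
Area = E·R² = 0.6237 × (6378.14)² ≈ 25370742 km².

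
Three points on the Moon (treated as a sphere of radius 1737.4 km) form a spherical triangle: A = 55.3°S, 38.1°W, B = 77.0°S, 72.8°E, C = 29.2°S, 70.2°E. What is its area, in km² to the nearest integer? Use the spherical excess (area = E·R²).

916263 km²

Side lengths (central angles): a = 0.8345, b = 1.3232, c = 0.7145 rad; semiperimeter s = 1.4362.
By l'Huilier's theorem, tan(E/4) = √[tan(s/2) tan((s−a)/2) tan((s−b)/2) tan((s−c)/2)], giving spherical excess E = 0.3035 rad.
Area = E·R² = 0.3035 × (1737.4)² ≈ 916263 km².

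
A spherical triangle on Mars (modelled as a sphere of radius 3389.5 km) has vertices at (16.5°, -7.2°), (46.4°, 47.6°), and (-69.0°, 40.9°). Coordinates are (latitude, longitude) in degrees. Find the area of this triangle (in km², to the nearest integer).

Side lengths (central angles): a = 2.0160, b = 1.6065, c = 0.9437 rad; semiperimeter s = 2.2831.
By l'Huilier's theorem, tan(E/4) = √[tan(s/2) tan((s−a)/2) tan((s−b)/2) tan((s−c)/2)], giving spherical excess E = 1.1140 rad.
Area = E·R² = 1.1140 × (3389.5)² ≈ 12798213 km².

12798213 km²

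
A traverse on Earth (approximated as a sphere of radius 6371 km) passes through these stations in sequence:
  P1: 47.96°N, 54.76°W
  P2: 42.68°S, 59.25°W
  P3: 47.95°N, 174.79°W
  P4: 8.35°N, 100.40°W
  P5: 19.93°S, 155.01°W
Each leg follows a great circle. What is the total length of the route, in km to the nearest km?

40087 km

Leg P1→P2: central angle 1.5835 rad, distance 10088.3 km.
Leg P2→P3: central angle 2.3684 rad, distance 15089.0 km.
Leg P3→P4: central angle 1.2806 rad, distance 8158.6 km.
Leg P4→P5: central angle 1.0596 rad, distance 6751.0 km.
Total: 10088.3 + 15089.0 + 8158.6 + 6751.0 ≈ 40087 km.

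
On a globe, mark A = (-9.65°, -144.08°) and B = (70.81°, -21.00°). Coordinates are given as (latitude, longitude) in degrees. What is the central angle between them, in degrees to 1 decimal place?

109.6°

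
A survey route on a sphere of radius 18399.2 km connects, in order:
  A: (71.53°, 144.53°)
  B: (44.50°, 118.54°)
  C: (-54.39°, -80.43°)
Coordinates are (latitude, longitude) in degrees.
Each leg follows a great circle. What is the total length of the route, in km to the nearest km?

Leg A→B: central angle 0.5198 rad, distance 9564.0 km.
Leg B→C: central angle 2.8672 rad, distance 52753.8 km.
Total: 9564.0 + 52753.8 ≈ 62318 km.

62318 km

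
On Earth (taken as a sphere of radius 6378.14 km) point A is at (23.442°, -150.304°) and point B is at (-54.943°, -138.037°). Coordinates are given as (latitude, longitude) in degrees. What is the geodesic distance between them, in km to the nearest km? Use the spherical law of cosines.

With latitudes φ₁ = 23.442°, φ₂ = -54.943° and longitude difference Δλ = 12.267°:
cos c = sin φ₁ sin φ₂ + cos φ₁ cos φ₂ cos Δλ = (0.3978)(-0.8186) + (0.9175)(0.5744)(0.9772) = 0.18930,
so c = arccos(0.18930) = 1.38034 rad.
Distance = R·c = 6378.14 × 1.3803 ≈ 8804 km.

8804 km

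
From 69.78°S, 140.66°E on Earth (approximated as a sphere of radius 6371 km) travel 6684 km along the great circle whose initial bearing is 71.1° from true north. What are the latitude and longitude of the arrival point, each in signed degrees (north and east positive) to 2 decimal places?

-21.75°, -157.32°

Angular distance δ = d/R = 6684/6371 = 1.04913 rad; initial bearing θ = 1.2409 rad.
sin φ₂ = sin φ₁ cos δ + cos φ₁ sin δ cos θ = (-0.9384)(0.4983) + (0.3456)(0.8670)(0.3239) = -0.3706, so φ₂ = -21.75°.
Δλ = atan2(sin θ sin δ cos φ₁, cos δ − sin φ₁ sin φ₂) = atan2(0.2835, 0.1506) = 62.020°.
λ₂ = 140.660° + 62.020° = 202.68° → -157.32° after wrapping to (−180°, 180°].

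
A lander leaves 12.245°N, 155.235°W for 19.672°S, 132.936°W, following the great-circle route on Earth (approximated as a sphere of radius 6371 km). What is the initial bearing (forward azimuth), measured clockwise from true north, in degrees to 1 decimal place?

145.2°

Δλ = 22.299° = 0.3892 rad.
y = sin Δλ · cos φ₂ = (0.3794)(0.9416) = 0.3573
x = cos φ₁ sin φ₂ − sin φ₁ cos φ₂ cos Δλ = (0.9772)(-0.3366) − (0.2121)(0.9416)(0.9252) = -0.5138
θ = atan2(y, x) = 145.18°, so the bearing is 145.2°.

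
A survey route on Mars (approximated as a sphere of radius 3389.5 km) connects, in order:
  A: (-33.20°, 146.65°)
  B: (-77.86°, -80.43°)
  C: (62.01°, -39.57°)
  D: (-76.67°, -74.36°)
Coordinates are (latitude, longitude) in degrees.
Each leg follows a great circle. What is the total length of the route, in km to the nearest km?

Leg A→B: central angle 1.1423 rad, distance 3871.9 km.
Leg B→C: central angle 2.4794 rad, distance 8403.9 km.
Leg C→D: central angle 2.4502 rad, distance 8305.0 km.
Total: 3871.9 + 8403.9 + 8305.0 ≈ 20581 km.

20581 km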